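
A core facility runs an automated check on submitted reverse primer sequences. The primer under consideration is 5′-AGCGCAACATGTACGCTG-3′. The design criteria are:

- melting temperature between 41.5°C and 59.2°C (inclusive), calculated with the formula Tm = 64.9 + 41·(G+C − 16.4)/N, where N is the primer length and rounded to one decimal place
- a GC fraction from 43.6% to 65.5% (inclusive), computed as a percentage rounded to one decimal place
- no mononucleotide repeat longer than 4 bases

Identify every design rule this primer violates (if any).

Meets all criteria.

Base counts: A=5, T=3, G=5, C=5 (length 18).
Tm: Tm = 64.9 + 41·(10 − 16.4)/18 = 50.3°C ✓
GC content: GC 10/18 = 55.6% ✓
homopolymer run: longest run = 2 ✓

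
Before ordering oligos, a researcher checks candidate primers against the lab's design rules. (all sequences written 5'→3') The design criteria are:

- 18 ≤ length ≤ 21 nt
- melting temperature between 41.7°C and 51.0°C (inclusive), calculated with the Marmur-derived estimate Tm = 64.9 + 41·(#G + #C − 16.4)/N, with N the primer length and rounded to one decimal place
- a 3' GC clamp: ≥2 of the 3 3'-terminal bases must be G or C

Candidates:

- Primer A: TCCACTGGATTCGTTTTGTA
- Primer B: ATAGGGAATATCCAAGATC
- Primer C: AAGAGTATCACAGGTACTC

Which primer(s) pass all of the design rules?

Primer C only.

Primer A (20 nt, A=3 T=9 G=4 C=4): length 20 ✓; Tm = 64.9 + 41·(8 − 16.4)/20 = 47.7°C ✓; 3' end GTA has 1 G/C, need ≥2 ✗ — fails.
Primer B (19 nt, A=8 T=4 G=4 C=3): length 19 ✓; Tm = 64.9 + 41·(7 − 16.4)/19 = 44.6°C ✓; 3' end ATC has 1 G/C, need ≥2 ✗ — fails.
Primer C (19 nt, A=7 T=4 G=4 C=4): length 19 ✓; Tm = 64.9 + 41·(8 − 16.4)/19 = 46.8°C ✓; 3' end CTC has 2 G/C ✓ — passes.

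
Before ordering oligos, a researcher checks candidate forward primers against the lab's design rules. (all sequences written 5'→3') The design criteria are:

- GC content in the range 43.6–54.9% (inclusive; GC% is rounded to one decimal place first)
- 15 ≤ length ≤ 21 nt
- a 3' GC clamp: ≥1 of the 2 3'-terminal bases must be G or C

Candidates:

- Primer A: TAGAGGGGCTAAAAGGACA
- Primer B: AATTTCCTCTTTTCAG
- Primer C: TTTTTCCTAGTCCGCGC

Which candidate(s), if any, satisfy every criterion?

Primer A and Primer C.

Primer A (19 nt, A=8 T=2 G=7 C=2): GC 9/19 = 47.4% ✓; length 19 ✓; 3' end CA has 1 G/C ✓ — passes.
Primer B (16 nt, A=3 T=8 G=1 C=4): GC 5/16 = 31.3%, outside 43.6–54.9% ✗; length 16 ✓; 3' end AG has 1 G/C ✓ — fails.
Primer C (17 nt, A=1 T=7 G=3 C=6): GC 9/17 = 52.9% ✓; length 17 ✓; 3' end GC has 2 G/C ✓ — passes.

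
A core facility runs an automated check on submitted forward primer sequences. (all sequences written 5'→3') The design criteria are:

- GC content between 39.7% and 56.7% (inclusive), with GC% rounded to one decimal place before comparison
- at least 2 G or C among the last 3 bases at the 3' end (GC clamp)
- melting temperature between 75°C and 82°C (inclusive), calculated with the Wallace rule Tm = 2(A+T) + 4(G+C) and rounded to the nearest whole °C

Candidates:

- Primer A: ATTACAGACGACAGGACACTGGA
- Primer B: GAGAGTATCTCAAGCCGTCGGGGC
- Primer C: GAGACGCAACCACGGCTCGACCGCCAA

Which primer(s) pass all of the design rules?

Primer A (23 nt, A=9 T=3 G=6 C=5): GC 11/23 = 47.8% ✓; 3' end GGA has 2 G/C ✓; Tm = 2·12 + 4·11 = 68°C, outside 75–82°C ✗ — fails.
Primer B (24 nt, A=5 T=4 G=9 C=6): GC 15/24 = 62.5%, outside 39.7–56.7% ✗; 3' end GGC has 3 G/C ✓; Tm = 2·9 + 4·15 = 78°C ✓ — fails.
Primer C (27 nt, A=8 T=1 G=7 C=11): GC 18/27 = 66.7%, outside 39.7–56.7% ✗; 3' end CAA has 1 G/C, need ≥2 ✗; Tm = 2·9 + 4·18 = 90°C, outside 75–82°C ✗ — fails.

None of the candidates satisfy all criteria.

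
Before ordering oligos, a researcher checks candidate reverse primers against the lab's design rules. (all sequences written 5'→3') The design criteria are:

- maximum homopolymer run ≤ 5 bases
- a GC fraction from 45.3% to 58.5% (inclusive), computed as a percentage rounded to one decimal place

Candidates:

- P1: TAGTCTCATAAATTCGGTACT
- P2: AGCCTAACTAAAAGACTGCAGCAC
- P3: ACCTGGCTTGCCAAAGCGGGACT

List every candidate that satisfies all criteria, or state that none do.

P1 (21 nt, A=6 T=8 G=3 C=4): longest run = 3 ✓; GC 7/21 = 33.3%, outside 45.3–58.5% ✗ — fails.
P2 (24 nt, A=10 T=3 G=4 C=7): longest run = 4 ✓; GC 11/24 = 45.8% ✓ — passes.
P3 (23 nt, A=5 T=4 G=7 C=7): longest run = 3 ✓; GC 14/23 = 60.9%, outside 45.3–58.5% ✗ — fails.

P2 only.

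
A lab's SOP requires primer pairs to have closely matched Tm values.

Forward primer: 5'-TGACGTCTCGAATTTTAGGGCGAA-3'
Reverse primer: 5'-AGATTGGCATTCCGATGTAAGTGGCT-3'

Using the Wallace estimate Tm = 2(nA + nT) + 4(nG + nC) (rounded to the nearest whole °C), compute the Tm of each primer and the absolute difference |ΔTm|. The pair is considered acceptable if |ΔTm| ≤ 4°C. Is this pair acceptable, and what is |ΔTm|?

Forward: A=6 T=7 G=7 C=4 → Tm = 2·13 + 4·11 = 70°C.
Reverse: A=6 T=8 G=8 C=4 → Tm = 2·14 + 4·12 = 76°C.
|ΔTm| = |70 − 76| = 6°C, > 4°C.

|ΔTm| = 6°C; the pair is not acceptable.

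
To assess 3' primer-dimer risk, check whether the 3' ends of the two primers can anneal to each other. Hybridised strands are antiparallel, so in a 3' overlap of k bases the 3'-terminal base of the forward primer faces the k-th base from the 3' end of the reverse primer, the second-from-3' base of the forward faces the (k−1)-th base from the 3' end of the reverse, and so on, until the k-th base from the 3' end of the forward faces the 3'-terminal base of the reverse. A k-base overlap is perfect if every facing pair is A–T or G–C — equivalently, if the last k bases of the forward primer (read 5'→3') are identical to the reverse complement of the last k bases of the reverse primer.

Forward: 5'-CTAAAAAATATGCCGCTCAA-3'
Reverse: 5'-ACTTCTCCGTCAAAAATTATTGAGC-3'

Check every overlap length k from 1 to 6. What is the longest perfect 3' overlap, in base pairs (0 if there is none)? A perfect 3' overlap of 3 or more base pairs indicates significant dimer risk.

Last 6 bases (5'→3') — forward …GCTCAA, reverse …TTGAGC.
Reverse complement of the reverse primer's last 6 bases: GCTCAA; its first k bases are the reverse complement of the reverse primer's last k bases, so a perfect k-base overlap needs the forward primer's last k bases to equal them.
Comparing (forward last k vs required): k=1: A vs G ✗; k=2: AA vs GC ✗; k=3: CAA vs GCT ✗; k=4: TCAA vs GCTC ✗; k=5: CTCAA vs GCTCA ✗; k=6: GCTCAA vs GCTCAA ✓.
Only k = 6 is perfect, so the longest perfect 3' overlap is 6.

Longest perfect overlap: 6 complementary base pairs; significant dimer risk (threshold 3).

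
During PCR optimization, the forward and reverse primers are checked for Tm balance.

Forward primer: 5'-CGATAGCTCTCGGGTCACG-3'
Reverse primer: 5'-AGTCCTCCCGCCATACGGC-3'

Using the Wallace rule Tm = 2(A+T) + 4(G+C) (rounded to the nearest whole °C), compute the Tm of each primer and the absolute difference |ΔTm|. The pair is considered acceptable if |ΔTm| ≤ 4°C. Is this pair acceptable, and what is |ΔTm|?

|ΔTm| = 2°C; the pair is acceptable.

Forward: A=3 T=4 G=6 C=6 → Tm = 2·7 + 4·12 = 62°C.
Reverse: A=3 T=3 G=4 C=9 → Tm = 2·6 + 4·13 = 64°C.
|ΔTm| = |62 − 64| = 2°C, ≤ 4°C.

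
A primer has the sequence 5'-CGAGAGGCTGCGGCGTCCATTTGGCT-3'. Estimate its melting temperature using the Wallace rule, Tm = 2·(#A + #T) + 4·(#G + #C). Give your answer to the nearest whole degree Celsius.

Base counts: A=3, T=6, G=10, C=7 (length 26).
Tm = 2·(3+6) + 4·(10+7) = 2·9 + 4·17 = 18 + 68 = 86°C.

86°C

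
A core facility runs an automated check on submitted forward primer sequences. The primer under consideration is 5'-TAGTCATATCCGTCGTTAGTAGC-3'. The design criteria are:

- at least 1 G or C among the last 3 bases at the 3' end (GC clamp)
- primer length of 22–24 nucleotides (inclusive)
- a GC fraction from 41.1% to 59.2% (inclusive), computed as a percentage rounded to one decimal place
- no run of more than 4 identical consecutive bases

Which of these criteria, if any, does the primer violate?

Meets all criteria.

Base counts: A=5, T=8, G=5, C=5 (length 23).
GC clamp: 3' end AGC has 2 G/C ✓
length: length 23 ✓
GC content: GC 10/23 = 43.5% ✓
homopolymer run: longest run = 2 ✓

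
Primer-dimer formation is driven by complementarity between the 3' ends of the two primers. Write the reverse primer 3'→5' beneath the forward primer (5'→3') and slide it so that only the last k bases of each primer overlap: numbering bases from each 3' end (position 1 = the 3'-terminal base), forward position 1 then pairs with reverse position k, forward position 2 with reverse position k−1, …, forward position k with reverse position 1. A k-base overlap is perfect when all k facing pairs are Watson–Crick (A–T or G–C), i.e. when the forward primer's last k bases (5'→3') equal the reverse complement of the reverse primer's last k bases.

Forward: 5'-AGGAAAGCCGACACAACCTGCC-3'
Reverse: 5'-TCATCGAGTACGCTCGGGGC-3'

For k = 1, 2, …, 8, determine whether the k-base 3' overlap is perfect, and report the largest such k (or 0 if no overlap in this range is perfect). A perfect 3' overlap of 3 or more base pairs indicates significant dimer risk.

Last 8 bases (5'→3') — forward …AACCTGCC, reverse …CTCGGGGC.
Reverse complement of the reverse primer's last 8 bases: GCCCCGAG; its first k bases are the reverse complement of the reverse primer's last k bases, so a perfect k-base overlap needs the forward primer's last k bases to equal them.
Comparing (forward last k vs required): k=1: C vs G ✗; k=2: CC vs GC ✗; k=3: GCC vs GCC ✓; k=4: TGCC vs GCCC ✗; k=5: CTGCC vs GCCCC ✗; k=6: CCTGCC vs GCCCCG ✗; k=7: ACCTGCC vs GCCCCGA ✗; k=8: AACCTGCC vs GCCCCGAG ✗.
Only k = 3 is perfect, so the longest perfect 3' overlap is 3.

Longest perfect overlap: 3 complementary base pairs; significant dimer risk (threshold 3).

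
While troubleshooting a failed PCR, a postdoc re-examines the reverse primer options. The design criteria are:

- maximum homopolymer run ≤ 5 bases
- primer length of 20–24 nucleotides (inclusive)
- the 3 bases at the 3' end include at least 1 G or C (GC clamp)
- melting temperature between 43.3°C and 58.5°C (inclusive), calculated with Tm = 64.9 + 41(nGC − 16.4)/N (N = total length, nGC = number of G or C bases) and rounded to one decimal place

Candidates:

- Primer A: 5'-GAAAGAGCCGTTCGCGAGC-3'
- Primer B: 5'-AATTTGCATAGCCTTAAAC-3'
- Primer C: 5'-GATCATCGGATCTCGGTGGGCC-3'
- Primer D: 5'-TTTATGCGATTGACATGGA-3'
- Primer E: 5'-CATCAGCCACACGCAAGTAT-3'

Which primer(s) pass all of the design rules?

None of the candidates satisfy all criteria.

Primer A (19 nt, A=5 T=2 G=7 C=5): longest run = 3 ✓; length 19, outside 20–24 ✗; 3' end AGC has 2 G/C ✓; Tm = 64.9 + 41·(12 − 16.4)/19 = 55.4°C ✓ — fails.
Primer B (19 nt, A=7 T=6 G=2 C=4): longest run = 3 ✓; length 19, outside 20–24 ✗; 3' end AAC has 1 G/C ✓; Tm = 64.9 + 41·(6 − 16.4)/19 = 42.5°C, outside 43.3–58.5°C ✗ — fails.
Primer C (22 nt, A=3 T=5 G=8 C=6): longest run = 3 ✓; length 22 ✓; 3' end GCC has 3 G/C ✓; Tm = 64.9 + 41·(14 − 16.4)/22 = 60.4°C, outside 43.3–58.5°C ✗ — fails.
Primer D (19 nt, A=5 T=7 G=5 C=2): longest run = 3 ✓; length 19, outside 20–24 ✗; 3' end GGA has 2 G/C ✓; Tm = 64.9 + 41·(7 − 16.4)/19 = 44.6°C ✓ — fails.
Primer E (20 nt, A=7 T=3 G=3 C=7): longest run = 2 ✓; length 20 ✓; 3' end TAT has 0 G/C, need ≥1 ✗; Tm = 64.9 + 41·(10 − 16.4)/20 = 51.8°C ✓ — fails.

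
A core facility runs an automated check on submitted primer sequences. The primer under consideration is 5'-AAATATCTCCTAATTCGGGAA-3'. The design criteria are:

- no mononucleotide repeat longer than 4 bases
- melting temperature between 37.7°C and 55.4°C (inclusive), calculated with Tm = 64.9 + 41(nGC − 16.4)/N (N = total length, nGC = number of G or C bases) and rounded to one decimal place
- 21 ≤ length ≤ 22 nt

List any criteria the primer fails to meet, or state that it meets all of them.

Base counts: A=8, T=6, G=3, C=4 (length 21).
homopolymer run: longest run = 3 ✓
Tm: Tm = 64.9 + 41·(7 − 16.4)/21 = 46.5°C ✓
length: length 21 ✓

Meets all criteria.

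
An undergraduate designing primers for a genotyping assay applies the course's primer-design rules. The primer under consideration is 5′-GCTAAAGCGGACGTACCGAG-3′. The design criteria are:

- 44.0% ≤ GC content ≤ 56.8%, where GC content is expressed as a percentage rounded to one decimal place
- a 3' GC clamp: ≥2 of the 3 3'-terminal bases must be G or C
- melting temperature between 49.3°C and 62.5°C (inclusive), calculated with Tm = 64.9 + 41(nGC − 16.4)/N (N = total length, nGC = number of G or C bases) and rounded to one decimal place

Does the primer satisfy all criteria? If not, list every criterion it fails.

Fails: GC content.

Base counts: A=6, T=2, G=7, C=5 (length 20).
GC content: GC 12/20 = 60.0%, outside 44.0–56.8% ✗
GC clamp: 3' end GAG has 2 G/C ✓
Tm: Tm = 64.9 + 41·(12 − 16.4)/20 = 55.9°C ✓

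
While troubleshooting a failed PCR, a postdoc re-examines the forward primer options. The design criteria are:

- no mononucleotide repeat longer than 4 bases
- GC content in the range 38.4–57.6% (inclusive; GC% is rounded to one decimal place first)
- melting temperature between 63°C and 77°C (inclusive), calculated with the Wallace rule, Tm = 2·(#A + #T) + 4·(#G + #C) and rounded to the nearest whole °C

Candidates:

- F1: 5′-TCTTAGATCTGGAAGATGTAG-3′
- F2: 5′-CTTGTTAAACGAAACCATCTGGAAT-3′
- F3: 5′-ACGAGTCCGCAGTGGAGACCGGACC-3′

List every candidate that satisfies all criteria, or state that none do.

None of the candidates satisfy all criteria.

F1 (21 nt, A=6 T=7 G=6 C=2): longest run = 2 ✓; GC 8/21 = 38.1%, outside 38.4–57.6% ✗; Tm = 2·13 + 4·8 = 58°C, outside 63–77°C ✗ — fails.
F2 (25 nt, A=9 T=7 G=4 C=5): longest run = 3 ✓; GC 9/25 = 36.0%, outside 38.4–57.6% ✗; Tm = 2·16 + 4·9 = 68°C ✓ — fails.
F3 (25 nt, A=6 T=2 G=9 C=8): longest run = 2 ✓; GC 17/25 = 68.0%, outside 38.4–57.6% ✗; Tm = 2·8 + 4·17 = 84°C, outside 63–77°C ✗ — fails.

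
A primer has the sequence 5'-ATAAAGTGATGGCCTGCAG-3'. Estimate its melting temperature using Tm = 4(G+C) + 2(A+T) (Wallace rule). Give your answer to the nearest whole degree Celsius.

56°C

Base counts: A=6, T=4, G=6, C=3 (length 19).
Tm = 2·(6+4) + 4·(6+3) = 2·10 + 4·9 = 20 + 36 = 56°C.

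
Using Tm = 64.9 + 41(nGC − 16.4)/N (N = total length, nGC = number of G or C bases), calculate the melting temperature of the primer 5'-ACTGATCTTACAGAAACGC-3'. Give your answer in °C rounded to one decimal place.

46.8°C

Base counts: A=7, T=4, G=3, C=5; G+C = 8, N = 19.
Tm = 64.9 + 41·(8 − 16.4)/19 = 64.9 + -344.40/19 = 46.8°C.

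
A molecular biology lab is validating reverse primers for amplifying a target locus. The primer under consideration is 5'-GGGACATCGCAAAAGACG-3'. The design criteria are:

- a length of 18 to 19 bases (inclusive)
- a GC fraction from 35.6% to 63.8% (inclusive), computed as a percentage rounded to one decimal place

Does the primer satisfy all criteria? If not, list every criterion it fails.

Meets all criteria.

Base counts: A=7, T=1, G=6, C=4 (length 18).
length: length 18 ✓
GC content: GC 10/18 = 55.6% ✓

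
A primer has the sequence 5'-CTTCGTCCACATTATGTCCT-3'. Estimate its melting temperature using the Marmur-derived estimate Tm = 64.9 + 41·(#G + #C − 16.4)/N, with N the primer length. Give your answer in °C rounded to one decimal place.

49.7°C

Base counts: A=3, T=8, G=2, C=7; G+C = 9, N = 20.
Tm = 64.9 + 41·(9 − 16.4)/20 = 64.9 + -303.40/20 = 49.7°C.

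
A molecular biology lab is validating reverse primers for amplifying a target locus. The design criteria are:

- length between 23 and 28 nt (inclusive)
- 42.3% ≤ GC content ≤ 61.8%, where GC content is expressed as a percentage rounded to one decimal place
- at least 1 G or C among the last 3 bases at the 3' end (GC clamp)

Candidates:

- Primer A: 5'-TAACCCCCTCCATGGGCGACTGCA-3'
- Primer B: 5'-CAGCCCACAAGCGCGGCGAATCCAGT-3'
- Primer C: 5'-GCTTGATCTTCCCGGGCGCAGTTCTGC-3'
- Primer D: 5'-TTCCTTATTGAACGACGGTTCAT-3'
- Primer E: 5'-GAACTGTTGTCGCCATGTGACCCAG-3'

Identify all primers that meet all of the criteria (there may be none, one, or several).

Primer E only.

Primer A (24 nt, A=5 T=4 G=5 C=10): length 24 ✓; GC 15/24 = 62.5%, outside 42.3–61.8% ✗; 3' end GCA has 2 G/C ✓ — fails.
Primer B (26 nt, A=7 T=2 G=7 C=10): length 26 ✓; GC 17/26 = 65.4%, outside 42.3–61.8% ✗; 3' end AGT has 1 G/C ✓ — fails.
Primer C (27 nt, A=2 T=8 G=8 C=9): length 27 ✓; GC 17/27 = 63.0%, outside 42.3–61.8% ✗; 3' end TGC has 2 G/C ✓ — fails.
Primer D (23 nt, A=5 T=9 G=4 C=5): length 23 ✓; GC 9/23 = 39.1%, outside 42.3–61.8% ✗; 3' end CAT has 1 G/C ✓ — fails.
Primer E (25 nt, A=5 T=6 G=7 C=7): length 25 ✓; GC 14/25 = 56.0% ✓; 3' end CAG has 2 G/C ✓ — passes.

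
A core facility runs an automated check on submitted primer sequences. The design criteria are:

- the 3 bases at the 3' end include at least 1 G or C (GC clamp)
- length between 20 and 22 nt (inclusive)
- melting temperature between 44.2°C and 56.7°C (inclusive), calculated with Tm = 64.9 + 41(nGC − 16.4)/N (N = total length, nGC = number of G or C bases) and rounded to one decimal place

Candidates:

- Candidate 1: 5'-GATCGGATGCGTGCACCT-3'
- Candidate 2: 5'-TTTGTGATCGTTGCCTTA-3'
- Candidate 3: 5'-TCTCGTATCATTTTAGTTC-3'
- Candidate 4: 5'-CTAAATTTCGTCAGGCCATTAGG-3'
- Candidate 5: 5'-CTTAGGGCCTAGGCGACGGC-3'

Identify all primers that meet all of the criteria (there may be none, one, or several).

Candidate 1 (18 nt, A=3 T=4 G=6 C=5): 3' end CCT has 2 G/C ✓; length 18, outside 20–22 ✗; Tm = 64.9 + 41·(11 − 16.4)/18 = 52.6°C ✓ — fails.
Candidate 2 (18 nt, A=2 T=9 G=4 C=3): 3' end TTA has 0 G/C, need ≥1 ✗; length 18, outside 20–22 ✗; Tm = 64.9 + 41·(7 − 16.4)/18 = 43.5°C, outside 44.2–56.7°C ✗ — fails.
Candidate 3 (19 nt, A=3 T=10 G=2 C=4): 3' end TTC has 1 G/C ✓; length 19, outside 20–22 ✗; Tm = 64.9 + 41·(6 − 16.4)/19 = 42.5°C, outside 44.2–56.7°C ✗ — fails.
Candidate 4 (23 nt, A=6 T=7 G=5 C=5): 3' end AGG has 2 G/C ✓; length 23, outside 20–22 ✗; Tm = 64.9 + 41·(10 − 16.4)/23 = 53.5°C ✓ — fails.
Candidate 5 (20 nt, A=3 T=3 G=8 C=6): 3' end GGC has 3 G/C ✓; length 20 ✓; Tm = 64.9 + 41·(14 − 16.4)/20 = 60.0°C, outside 44.2–56.7°C ✗ — fails.

None of the candidates satisfy all criteria.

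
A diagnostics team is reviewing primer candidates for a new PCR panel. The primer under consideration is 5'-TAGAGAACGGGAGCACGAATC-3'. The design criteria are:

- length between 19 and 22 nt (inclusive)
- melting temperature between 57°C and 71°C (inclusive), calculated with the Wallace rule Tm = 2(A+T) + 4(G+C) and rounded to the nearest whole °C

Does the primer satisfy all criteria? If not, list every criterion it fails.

Base counts: A=8, T=2, G=7, C=4 (length 21).
length: length 21 ✓
Tm: Tm = 2·10 + 4·11 = 64°C ✓

Meets all criteria.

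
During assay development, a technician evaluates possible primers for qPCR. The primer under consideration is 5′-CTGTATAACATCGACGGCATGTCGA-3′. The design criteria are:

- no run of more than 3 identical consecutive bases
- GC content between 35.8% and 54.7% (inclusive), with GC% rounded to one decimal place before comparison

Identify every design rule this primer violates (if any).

Meets all criteria.

Base counts: A=7, T=6, G=6, C=6 (length 25).
homopolymer run: longest run = 2 ✓
GC content: GC 12/25 = 48.0% ✓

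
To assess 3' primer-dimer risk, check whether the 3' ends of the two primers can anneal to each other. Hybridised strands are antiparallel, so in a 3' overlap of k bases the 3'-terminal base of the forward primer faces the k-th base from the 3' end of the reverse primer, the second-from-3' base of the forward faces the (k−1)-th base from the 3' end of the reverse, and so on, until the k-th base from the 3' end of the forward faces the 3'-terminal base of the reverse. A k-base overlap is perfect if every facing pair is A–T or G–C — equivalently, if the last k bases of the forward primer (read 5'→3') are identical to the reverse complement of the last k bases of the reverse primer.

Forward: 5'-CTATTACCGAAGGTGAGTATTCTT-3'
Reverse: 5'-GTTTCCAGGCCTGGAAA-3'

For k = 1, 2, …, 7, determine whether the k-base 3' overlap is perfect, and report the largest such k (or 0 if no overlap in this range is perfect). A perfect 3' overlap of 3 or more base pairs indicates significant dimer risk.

Last 7 bases (5'→3') — forward …TATTCTT, reverse …CTGGAAA.
Reverse complement of the reverse primer's last 7 bases: TTTCCAG; its first k bases are the reverse complement of the reverse primer's last k bases, so a perfect k-base overlap needs the forward primer's last k bases to equal them.
Comparing (forward last k vs required): k=1: T vs T ✓; k=2: TT vs TT ✓; k=3: CTT vs TTT ✗; k=4: TCTT vs TTTC ✗; k=5: TTCTT vs TTTCC ✗; k=6: ATTCTT vs TTTCCA ✗; k=7: TATTCTT vs TTTCCAG ✗.
Perfect overlaps at k = 1, 2; the largest is 2.

Longest perfect overlap: 2 complementary base pairs; below the dimer-risk threshold (threshold 3).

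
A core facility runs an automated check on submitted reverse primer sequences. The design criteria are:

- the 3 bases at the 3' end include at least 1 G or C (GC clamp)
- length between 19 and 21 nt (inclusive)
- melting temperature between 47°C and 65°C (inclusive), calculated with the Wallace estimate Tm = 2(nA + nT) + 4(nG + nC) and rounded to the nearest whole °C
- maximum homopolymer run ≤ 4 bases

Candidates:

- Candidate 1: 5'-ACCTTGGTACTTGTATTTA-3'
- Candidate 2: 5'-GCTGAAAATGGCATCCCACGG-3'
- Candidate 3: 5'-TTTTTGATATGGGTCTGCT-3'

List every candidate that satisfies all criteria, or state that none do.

None of the candidates satisfy all criteria.

Candidate 1 (19 nt, A=4 T=9 G=3 C=3): 3' end TTA has 0 G/C, need ≥1 ✗; length 19 ✓; Tm = 2·13 + 4·6 = 50°C ✓; longest run = 3 ✓ — fails.
Candidate 2 (21 nt, A=6 T=3 G=6 C=6): 3' end CGG has 3 G/C ✓; length 21 ✓; Tm = 2·9 + 4·12 = 66°C, outside 47–65°C ✗; longest run = 4 ✓ — fails.
Candidate 3 (19 nt, A=2 T=10 G=5 C=2): 3' end GCT has 2 G/C ✓; length 19 ✓; Tm = 2·12 + 4·7 = 52°C ✓; longest run = 5, exceeds 4 ✗ — fails.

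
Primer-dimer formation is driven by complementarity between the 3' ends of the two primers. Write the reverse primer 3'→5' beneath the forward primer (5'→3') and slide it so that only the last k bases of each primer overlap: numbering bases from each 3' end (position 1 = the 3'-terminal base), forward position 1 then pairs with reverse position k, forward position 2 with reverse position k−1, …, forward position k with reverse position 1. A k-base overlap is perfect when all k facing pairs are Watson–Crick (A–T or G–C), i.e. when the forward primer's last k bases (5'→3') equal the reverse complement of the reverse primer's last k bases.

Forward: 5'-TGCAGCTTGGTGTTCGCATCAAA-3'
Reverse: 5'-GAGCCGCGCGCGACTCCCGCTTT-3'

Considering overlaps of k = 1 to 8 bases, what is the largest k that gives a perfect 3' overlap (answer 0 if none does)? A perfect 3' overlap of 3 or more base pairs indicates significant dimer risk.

Longest perfect overlap: 3 complementary base pairs; significant dimer risk (threshold 3).

Last 8 bases (5'→3') — forward …GCATCAAA, reverse …CCCGCTTT.
Reverse complement of the reverse primer's last 8 bases: AAAGCGGG; its first k bases are the reverse complement of the reverse primer's last k bases, so a perfect k-base overlap needs the forward primer's last k bases to equal them.
Comparing (forward last k vs required): k=1: A vs A ✓; k=2: AA vs AA ✓; k=3: AAA vs AAA ✓; k=4: CAAA vs AAAG ✗; k=5: TCAAA vs AAAGC ✗; k=6: ATCAAA vs AAAGCG ✗; k=7: CATCAAA vs AAAGCGG ✗; k=8: GCATCAAA vs AAAGCGGG ✗.
Perfect overlaps at k = 1, 2, 3; the largest is 3.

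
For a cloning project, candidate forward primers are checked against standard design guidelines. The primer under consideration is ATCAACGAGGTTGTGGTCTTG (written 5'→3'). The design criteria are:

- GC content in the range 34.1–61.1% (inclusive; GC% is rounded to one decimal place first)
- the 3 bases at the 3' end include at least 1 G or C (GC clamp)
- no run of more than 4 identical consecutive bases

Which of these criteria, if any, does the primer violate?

Base counts: A=4, T=7, G=7, C=3 (length 21).
GC content: GC 10/21 = 47.6% ✓
GC clamp: 3' end TTG has 1 G/C ✓
homopolymer run: longest run = 2 ✓

Meets all criteria.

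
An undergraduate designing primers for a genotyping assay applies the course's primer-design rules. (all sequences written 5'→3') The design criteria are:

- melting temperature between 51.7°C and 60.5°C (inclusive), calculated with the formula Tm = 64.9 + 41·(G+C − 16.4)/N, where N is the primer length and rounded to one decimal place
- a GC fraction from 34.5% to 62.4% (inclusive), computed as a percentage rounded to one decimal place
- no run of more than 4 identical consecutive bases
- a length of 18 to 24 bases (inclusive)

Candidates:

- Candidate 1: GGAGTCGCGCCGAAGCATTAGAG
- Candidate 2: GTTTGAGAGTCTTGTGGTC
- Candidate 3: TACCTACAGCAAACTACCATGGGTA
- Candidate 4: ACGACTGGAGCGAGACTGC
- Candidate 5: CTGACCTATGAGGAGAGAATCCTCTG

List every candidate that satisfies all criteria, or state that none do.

Candidate 1 (23 nt, A=6 T=3 G=9 C=5): Tm = 64.9 + 41·(14 − 16.4)/23 = 60.6°C, outside 51.7–60.5°C ✗; GC 14/23 = 60.9% ✓; longest run = 2 ✓; length 23 ✓ — fails.
Candidate 2 (19 nt, A=2 T=8 G=7 C=2): Tm = 64.9 + 41·(9 − 16.4)/19 = 48.9°C, outside 51.7–60.5°C ✗; GC 9/19 = 47.4% ✓; longest run = 3 ✓; length 19 ✓ — fails.
Candidate 3 (25 nt, A=9 T=5 G=4 C=7): Tm = 64.9 + 41·(11 − 16.4)/25 = 56.0°C ✓; GC 11/25 = 44.0% ✓; longest run = 3 ✓; length 25, outside 18–24 ✗ — fails.
Candidate 4 (19 nt, A=5 T=2 G=7 C=5): Tm = 64.9 + 41·(12 − 16.4)/19 = 55.4°C ✓; GC 12/19 = 63.2%, outside 34.5–62.4% ✗; longest run = 2 ✓; length 19 ✓ — fails.
Candidate 5 (26 nt, A=7 T=6 G=7 C=6): Tm = 64.9 + 41·(13 − 16.4)/26 = 59.5°C ✓; GC 13/26 = 50.0% ✓; longest run = 2 ✓; length 26, outside 18–24 ✗ — fails.

None of the candidates satisfy all criteria.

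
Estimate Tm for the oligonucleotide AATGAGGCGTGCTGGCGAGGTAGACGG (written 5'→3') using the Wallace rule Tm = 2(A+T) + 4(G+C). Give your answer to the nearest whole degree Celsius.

Base counts: A=6, T=4, G=13, C=4 (length 27).
Tm = 2·(6+4) + 4·(13+4) = 2·10 + 4·17 = 20 + 68 = 88°C.

88°C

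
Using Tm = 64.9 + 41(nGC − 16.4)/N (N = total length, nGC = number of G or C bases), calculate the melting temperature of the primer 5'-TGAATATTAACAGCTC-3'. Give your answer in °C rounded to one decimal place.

35.7°C

Base counts: A=6, T=5, G=2, C=3; G+C = 5, N = 16.
Tm = 64.9 + 41·(5 − 16.4)/16 = 64.9 + -467.40/16 = 35.7°C.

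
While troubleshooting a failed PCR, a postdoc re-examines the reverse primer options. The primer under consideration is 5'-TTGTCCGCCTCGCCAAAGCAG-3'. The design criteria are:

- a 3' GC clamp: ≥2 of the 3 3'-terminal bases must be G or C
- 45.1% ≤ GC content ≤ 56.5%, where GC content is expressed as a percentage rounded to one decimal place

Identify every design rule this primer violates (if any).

Fails: GC content.

Base counts: A=4, T=4, G=5, C=8 (length 21).
GC clamp: 3' end CAG has 2 G/C ✓
GC content: GC 13/21 = 61.9%, outside 45.1–56.5% ✗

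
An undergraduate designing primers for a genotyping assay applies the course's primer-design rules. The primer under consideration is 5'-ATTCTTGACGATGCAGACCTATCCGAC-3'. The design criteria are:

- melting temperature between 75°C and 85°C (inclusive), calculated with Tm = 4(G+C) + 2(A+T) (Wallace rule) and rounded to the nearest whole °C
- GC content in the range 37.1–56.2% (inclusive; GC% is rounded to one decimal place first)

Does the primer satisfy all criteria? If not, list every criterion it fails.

Base counts: A=7, T=7, G=5, C=8 (length 27).
Tm: Tm = 2·14 + 4·13 = 80°C ✓
GC content: GC 13/27 = 48.1% ✓

Meets all criteria.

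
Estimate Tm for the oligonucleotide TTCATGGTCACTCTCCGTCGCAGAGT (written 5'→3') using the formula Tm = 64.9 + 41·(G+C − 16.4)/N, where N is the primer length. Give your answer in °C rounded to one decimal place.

61.1°C

Base counts: A=4, T=8, G=6, C=8; G+C = 14, N = 26.
Tm = 64.9 + 41·(14 − 16.4)/26 = 64.9 + -98.40/26 = 61.1°C.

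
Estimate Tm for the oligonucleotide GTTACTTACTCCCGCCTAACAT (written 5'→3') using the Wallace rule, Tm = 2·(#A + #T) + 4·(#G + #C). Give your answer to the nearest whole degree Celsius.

64°C

Base counts: A=5, T=7, G=2, C=8 (length 22).
Tm = 2·(5+7) + 4·(2+8) = 2·12 + 4·10 = 24 + 40 = 64°C.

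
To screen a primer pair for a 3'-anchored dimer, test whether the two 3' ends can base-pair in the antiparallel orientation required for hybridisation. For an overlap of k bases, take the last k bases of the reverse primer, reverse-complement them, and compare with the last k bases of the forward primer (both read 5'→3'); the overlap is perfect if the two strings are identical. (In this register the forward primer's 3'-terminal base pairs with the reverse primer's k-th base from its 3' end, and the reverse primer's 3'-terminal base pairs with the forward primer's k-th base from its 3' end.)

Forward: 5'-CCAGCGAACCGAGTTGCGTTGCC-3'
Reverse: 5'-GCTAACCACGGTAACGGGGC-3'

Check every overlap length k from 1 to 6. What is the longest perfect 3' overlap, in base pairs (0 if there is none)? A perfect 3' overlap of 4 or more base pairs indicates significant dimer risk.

Longest perfect overlap: 3 complementary base pairs; below the dimer-risk threshold (threshold 4).

Last 6 bases (5'→3') — forward …GTTGCC, reverse …CGGGGC.
Reverse complement of the reverse primer's last 6 bases: GCCCCG; its first k bases are the reverse complement of the reverse primer's last k bases, so a perfect k-base overlap needs the forward primer's last k bases to equal them.
Comparing (forward last k vs required): k=1: C vs G ✗; k=2: CC vs GC ✗; k=3: GCC vs GCC ✓; k=4: TGCC vs GCCC ✗; k=5: TTGCC vs GCCCC ✗; k=6: GTTGCC vs GCCCCG ✗.
Only k = 3 is perfect, so the longest perfect 3' overlap is 3.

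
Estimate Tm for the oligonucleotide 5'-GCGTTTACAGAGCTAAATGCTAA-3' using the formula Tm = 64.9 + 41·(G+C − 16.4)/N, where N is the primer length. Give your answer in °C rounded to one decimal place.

Base counts: A=8, T=6, G=5, C=4; G+C = 9, N = 23.
Tm = 64.9 + 41·(9 − 16.4)/23 = 64.9 + -303.40/23 = 51.7°C.

51.7°C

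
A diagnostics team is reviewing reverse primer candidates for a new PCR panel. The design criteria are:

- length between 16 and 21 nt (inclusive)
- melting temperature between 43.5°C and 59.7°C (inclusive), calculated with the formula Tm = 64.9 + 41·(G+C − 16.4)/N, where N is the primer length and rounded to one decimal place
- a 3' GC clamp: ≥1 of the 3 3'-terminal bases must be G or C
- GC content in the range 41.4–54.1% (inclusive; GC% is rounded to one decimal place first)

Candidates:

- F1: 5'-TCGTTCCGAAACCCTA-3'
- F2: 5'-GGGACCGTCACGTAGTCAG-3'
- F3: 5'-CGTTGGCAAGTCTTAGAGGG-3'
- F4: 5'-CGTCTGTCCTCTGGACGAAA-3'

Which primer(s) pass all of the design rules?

None of the candidates satisfy all criteria.

F1 (16 nt, A=4 T=4 G=2 C=6): length 16 ✓; Tm = 64.9 + 41·(8 − 16.4)/16 = 43.4°C, outside 43.5–59.7°C ✗; 3' end CTA has 1 G/C ✓; GC 8/16 = 50.0% ✓ — fails.
F2 (19 nt, A=4 T=3 G=7 C=5): length 19 ✓; Tm = 64.9 + 41·(12 − 16.4)/19 = 55.4°C ✓; 3' end CAG has 2 G/C ✓; GC 12/19 = 63.2%, outside 41.4–54.1% ✗ — fails.
F3 (20 nt, A=4 T=5 G=8 C=3): length 20 ✓; Tm = 64.9 + 41·(11 − 16.4)/20 = 53.8°C ✓; 3' end GGG has 3 G/C ✓; GC 11/20 = 55.0%, outside 41.4–54.1% ✗ — fails.
F4 (20 nt, A=4 T=5 G=5 C=6): length 20 ✓; Tm = 64.9 + 41·(11 − 16.4)/20 = 53.8°C ✓; 3' end AAA has 0 G/C, need ≥1 ✗; GC 11/20 = 55.0%, outside 41.4–54.1% ✗ — fails.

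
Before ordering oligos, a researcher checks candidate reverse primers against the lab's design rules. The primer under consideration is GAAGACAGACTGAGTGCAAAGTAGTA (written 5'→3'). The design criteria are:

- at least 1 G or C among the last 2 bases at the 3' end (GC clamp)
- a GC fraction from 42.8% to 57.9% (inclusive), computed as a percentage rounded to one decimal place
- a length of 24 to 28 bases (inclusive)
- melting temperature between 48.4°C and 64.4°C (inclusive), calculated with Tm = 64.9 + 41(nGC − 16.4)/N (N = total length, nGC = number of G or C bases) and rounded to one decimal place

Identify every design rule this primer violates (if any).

Fails: GC clamp, GC content.

Base counts: A=11, T=4, G=8, C=3 (length 26).
GC clamp: 3' end TA has 0 G/C, need ≥1 ✗
GC content: GC 11/26 = 42.3%, outside 42.8–57.9% ✗
length: length 26 ✓
Tm: Tm = 64.9 + 41·(11 − 16.4)/26 = 56.4°C ✓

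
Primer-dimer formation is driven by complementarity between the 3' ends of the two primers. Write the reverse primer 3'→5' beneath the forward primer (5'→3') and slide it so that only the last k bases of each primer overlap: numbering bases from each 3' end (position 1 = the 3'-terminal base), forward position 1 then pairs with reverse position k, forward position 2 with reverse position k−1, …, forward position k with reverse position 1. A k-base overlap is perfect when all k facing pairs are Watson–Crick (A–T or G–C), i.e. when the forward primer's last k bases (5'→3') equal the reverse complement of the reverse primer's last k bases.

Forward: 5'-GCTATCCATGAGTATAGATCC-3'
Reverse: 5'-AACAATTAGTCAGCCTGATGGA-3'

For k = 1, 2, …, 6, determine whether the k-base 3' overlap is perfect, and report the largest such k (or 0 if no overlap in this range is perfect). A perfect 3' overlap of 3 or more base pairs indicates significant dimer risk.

Longest perfect overlap: 3 complementary base pairs; significant dimer risk (threshold 3).

Last 6 bases (5'→3') — forward …AGATCC, reverse …GATGGA.
Reverse complement of the reverse primer's last 6 bases: TCCATC; its first k bases are the reverse complement of the reverse primer's last k bases, so a perfect k-base overlap needs the forward primer's last k bases to equal them.
Comparing (forward last k vs required): k=1: C vs T ✗; k=2: CC vs TC ✗; k=3: TCC vs TCC ✓; k=4: ATCC vs TCCA ✗; k=5: GATCC vs TCCAT ✗; k=6: AGATCC vs TCCATC ✗.
Only k = 3 is perfect, so the longest perfect 3' overlap is 3.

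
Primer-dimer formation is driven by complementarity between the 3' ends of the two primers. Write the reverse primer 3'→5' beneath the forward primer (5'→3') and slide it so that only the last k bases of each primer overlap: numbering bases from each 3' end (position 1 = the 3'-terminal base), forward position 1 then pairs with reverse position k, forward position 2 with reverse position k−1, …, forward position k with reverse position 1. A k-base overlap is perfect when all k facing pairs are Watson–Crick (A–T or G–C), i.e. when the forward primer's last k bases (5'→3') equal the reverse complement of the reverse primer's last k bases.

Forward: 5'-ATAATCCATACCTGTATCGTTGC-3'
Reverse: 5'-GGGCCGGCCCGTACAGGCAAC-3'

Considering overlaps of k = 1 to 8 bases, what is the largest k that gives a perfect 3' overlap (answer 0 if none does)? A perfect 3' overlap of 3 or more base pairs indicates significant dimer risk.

Last 8 bases (5'→3') — forward …ATCGTTGC, reverse …CAGGCAAC.
Reverse complement of the reverse primer's last 8 bases: GTTGCCTG; its first k bases are the reverse complement of the reverse primer's last k bases, so a perfect k-base overlap needs the forward primer's last k bases to equal them.
Comparing (forward last k vs required): k=1: C vs G ✗; k=2: GC vs GT ✗; k=3: TGC vs GTT ✗; k=4: TTGC vs GTTG ✗; k=5: GTTGC vs GTTGC ✓; k=6: CGTTGC vs GTTGCC ✗; k=7: TCGTTGC vs GTTGCCT ✗; k=8: ATCGTTGC vs GTTGCCTG ✗.
Only k = 5 is perfect, so the longest perfect 3' overlap is 5.

Longest perfect overlap: 5 complementary base pairs; significant dimer risk (threshold 3).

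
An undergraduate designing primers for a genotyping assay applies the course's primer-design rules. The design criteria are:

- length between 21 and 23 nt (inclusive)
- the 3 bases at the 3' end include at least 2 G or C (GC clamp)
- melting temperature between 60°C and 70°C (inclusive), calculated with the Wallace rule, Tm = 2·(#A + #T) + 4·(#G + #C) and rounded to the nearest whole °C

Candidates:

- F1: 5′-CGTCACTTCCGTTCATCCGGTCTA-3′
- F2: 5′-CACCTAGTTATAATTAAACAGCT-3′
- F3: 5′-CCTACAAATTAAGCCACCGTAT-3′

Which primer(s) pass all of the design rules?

F2 only.

F1 (24 nt, A=3 T=8 G=4 C=9): length 24, outside 21–23 ✗; 3' end CTA has 1 G/C, need ≥2 ✗; Tm = 2·11 + 4·13 = 74°C, outside 60–70°C ✗ — fails.
F2 (23 nt, A=9 T=7 G=2 C=5): length 23 ✓; 3' end GCT has 2 G/C ✓; Tm = 2·16 + 4·7 = 60°C ✓ — passes.
F3 (22 nt, A=8 T=5 G=2 C=7): length 22 ✓; 3' end TAT has 0 G/C, need ≥2 ✗; Tm = 2·13 + 4·9 = 62°C ✓ — fails.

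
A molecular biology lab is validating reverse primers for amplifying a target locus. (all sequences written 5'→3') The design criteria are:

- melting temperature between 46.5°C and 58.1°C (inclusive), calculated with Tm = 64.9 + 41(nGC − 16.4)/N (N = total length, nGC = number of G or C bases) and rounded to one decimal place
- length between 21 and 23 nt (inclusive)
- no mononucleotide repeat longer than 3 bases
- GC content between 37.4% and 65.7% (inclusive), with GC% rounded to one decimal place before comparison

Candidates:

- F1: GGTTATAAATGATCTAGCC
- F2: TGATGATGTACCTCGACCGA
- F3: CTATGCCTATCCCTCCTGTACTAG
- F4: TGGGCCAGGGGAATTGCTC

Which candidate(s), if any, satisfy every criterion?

F1 (19 nt, A=6 T=6 G=4 C=3): Tm = 64.9 + 41·(7 − 16.4)/19 = 44.6°C, outside 46.5–58.1°C ✗; length 19, outside 21–23 ✗; longest run = 3 ✓; GC 7/19 = 36.8%, outside 37.4–65.7% ✗ — fails.
F2 (20 nt, A=5 T=5 G=5 C=5): Tm = 64.9 + 41·(10 − 16.4)/20 = 51.8°C ✓; length 20, outside 21–23 ✗; longest run = 2 ✓; GC 10/20 = 50.0% ✓ — fails.
F3 (24 nt, A=4 T=8 G=3 C=9): Tm = 64.9 + 41·(12 − 16.4)/24 = 57.4°C ✓; length 24, outside 21–23 ✗; longest run = 3 ✓; GC 12/24 = 50.0% ✓ — fails.
F4 (19 nt, A=3 T=4 G=8 C=4): Tm = 64.9 + 41·(12 − 16.4)/19 = 55.4°C ✓; length 19, outside 21–23 ✗; longest run = 4, exceeds 3 ✗; GC 12/19 = 63.2% ✓ — fails.

None of the candidates satisfy all criteria.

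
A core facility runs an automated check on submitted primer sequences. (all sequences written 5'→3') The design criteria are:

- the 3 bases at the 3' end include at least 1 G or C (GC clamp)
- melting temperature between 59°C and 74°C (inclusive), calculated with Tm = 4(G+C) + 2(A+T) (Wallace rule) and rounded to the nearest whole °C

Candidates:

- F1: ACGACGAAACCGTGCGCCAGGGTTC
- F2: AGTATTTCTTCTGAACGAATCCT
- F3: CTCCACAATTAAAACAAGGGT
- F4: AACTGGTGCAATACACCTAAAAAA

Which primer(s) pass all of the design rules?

F1 (25 nt, A=6 T=3 G=8 C=8): 3' end TTC has 1 G/C ✓; Tm = 2·9 + 4·16 = 82°C, outside 59–74°C ✗ — fails.
F2 (23 nt, A=6 T=9 G=3 C=5): 3' end CCT has 2 G/C ✓; Tm = 2·15 + 4·8 = 62°C ✓ — passes.
F3 (21 nt, A=9 T=4 G=3 C=5): 3' end GGT has 2 G/C ✓; Tm = 2·13 + 4·8 = 58°C, outside 59–74°C ✗ — fails.
F4 (24 nt, A=12 T=4 G=3 C=5): 3' end AAA has 0 G/C, need ≥1 ✗; Tm = 2·16 + 4·8 = 64°C ✓ — fails.

F2 only.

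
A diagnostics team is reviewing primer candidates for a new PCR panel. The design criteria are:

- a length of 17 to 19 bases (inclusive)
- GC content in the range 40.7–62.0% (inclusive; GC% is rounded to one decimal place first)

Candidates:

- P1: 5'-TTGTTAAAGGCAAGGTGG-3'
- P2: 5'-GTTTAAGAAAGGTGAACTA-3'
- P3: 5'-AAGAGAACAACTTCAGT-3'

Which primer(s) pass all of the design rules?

P1 (18 nt, A=5 T=5 G=7 C=1): length 18 ✓; GC 8/18 = 44.4% ✓ — passes.
P2 (19 nt, A=8 T=5 G=5 C=1): length 19 ✓; GC 6/19 = 31.6%, outside 40.7–62.0% ✗ — fails.
P3 (17 nt, A=8 T=3 G=3 C=3): length 17 ✓; GC 6/17 = 35.3%, outside 40.7–62.0% ✗ — fails.

P1 only.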